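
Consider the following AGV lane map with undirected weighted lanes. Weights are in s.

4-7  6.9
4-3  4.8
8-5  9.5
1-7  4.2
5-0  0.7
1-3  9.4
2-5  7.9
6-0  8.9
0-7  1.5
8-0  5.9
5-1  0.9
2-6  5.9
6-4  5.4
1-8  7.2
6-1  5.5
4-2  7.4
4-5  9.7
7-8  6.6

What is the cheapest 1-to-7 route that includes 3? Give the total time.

Shortest 1→3: 1 → 3 = 9.4
Best 3 to 7: 3 → 4 → 7 costing 11.7
Total via 3: 9.4 + 11.7 = 21.1 s.

21.1 s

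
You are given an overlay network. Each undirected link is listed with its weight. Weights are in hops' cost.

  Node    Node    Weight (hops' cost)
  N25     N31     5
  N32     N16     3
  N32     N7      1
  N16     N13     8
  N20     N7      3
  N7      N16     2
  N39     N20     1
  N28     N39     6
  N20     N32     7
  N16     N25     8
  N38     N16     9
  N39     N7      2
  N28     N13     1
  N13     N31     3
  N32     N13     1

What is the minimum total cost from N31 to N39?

Enumerating some paths:
N31 → N13 → N32 → N7 → N20 → N39: 3+1+1+3+1 = 9
N31 → N13 → N32 → N7 → N39: 3+1+1+2 = 7
N31 → N13 → N28 → N39: 3+1+6 = 10
Cheapest is N31 → N13 → N32 → N7 → N39 at 7 hops' cost.

7 hops' cost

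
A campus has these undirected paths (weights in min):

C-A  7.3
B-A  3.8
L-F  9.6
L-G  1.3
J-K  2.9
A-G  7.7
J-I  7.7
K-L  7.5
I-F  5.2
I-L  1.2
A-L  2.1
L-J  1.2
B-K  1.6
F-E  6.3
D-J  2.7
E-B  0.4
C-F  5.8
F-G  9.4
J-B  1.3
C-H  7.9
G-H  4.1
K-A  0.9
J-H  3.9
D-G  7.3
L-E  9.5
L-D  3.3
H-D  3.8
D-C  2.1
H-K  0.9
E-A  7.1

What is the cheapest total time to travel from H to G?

Running Dijkstra from H:
H: 0
K: 0.9  (via H)
A: 1.8  (via K)
B: 2.5  (via K)
E: 2.9  (via B)
D: 3.8  (via H)
J: 3.8  (via K)
L: 3.9  (via A)
G: 4.1  (via H)
Shortest route: H → G = 4.1 min.

4.1 min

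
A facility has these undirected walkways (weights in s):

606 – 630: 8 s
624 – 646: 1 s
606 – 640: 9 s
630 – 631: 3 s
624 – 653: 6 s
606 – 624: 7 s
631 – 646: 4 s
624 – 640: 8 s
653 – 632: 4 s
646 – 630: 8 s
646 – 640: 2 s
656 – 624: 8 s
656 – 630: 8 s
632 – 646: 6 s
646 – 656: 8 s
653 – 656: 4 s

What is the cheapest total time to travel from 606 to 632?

Running Dijkstra from 606:
606: 0
624: 7  (via 606)
630: 8  (via 606)
646: 8  (via 624)
640: 9  (via 606)
631: 11  (via 630)
653: 13  (via 624)
632: 14  (via 646)
Shortest route: 606–624–646–632 = 14 s.

14 s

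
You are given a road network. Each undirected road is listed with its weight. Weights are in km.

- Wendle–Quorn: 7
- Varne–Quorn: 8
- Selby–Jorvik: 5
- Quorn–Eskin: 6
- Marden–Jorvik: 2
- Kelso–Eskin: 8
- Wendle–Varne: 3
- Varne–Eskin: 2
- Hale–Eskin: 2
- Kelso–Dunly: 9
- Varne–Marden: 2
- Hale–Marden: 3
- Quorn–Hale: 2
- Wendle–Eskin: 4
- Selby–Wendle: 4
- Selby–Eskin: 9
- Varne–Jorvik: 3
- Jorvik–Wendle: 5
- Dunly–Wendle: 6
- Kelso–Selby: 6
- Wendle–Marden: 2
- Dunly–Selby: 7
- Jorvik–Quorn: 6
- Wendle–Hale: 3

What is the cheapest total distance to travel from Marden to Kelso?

Running Dijkstra from Marden:
Marden: 0
Varne: 2  (via Marden)
Jorvik: 2  (via Marden)
Wendle: 2  (via Marden)
Hale: 3  (via Marden)
Eskin: 4  (via Varne)
Quorn: 5  (via Hale)
Selby: 6  (via Wendle)
Dunly: 8  (via Wendle)
Kelso: 12  (via Eskin)
Shortest route: Marden–Varne–Eskin–Kelso = 12 km.

12 km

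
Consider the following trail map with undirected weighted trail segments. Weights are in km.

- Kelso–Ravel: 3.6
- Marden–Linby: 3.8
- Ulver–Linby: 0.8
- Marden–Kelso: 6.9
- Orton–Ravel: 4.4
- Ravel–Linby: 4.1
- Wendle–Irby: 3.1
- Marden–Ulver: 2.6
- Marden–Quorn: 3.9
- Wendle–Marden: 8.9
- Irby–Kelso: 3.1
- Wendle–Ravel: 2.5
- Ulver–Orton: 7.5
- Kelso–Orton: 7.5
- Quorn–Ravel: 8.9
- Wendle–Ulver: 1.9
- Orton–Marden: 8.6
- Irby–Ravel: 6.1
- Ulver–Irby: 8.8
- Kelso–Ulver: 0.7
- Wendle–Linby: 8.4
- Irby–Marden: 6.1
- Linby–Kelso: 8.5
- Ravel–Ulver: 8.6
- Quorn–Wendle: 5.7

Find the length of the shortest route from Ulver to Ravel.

4.3 km

Running Dijkstra from Ulver:
Ulver: 0
Kelso: 0.7  (via Ulver)
Linby: 0.8  (via Ulver)
Wendle: 1.9  (via Ulver)
Marden: 2.6  (via Ulver)
Irby: 3.8  (via Kelso)
Ravel: 4.3  (via Kelso)
Shortest route: Ulver–Kelso–Ravel = 4.3 km.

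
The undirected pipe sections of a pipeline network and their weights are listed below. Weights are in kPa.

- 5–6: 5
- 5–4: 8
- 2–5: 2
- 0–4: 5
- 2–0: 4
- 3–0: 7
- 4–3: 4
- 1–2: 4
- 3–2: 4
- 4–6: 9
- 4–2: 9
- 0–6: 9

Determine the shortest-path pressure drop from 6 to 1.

Settle nodes by increasing distance from 6:
6: 0
5: 5  (via 6)
2: 7  (via 5)
0: 9  (via 6)
4: 9  (via 6)
1: 11  (via 2)
Shortest route: 6 → 5 → 2 → 1 = 11 kPa.

11 kPa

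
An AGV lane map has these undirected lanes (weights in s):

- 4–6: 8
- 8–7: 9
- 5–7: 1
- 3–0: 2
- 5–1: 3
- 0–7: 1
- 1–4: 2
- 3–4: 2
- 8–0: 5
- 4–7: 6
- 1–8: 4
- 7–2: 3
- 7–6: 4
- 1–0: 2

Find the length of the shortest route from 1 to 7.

3 s

Running Dijkstra from 1:
1: 0
0: 2  (via 1)
4: 2  (via 1)
5: 3  (via 1)
7: 3  (via 0)
Shortest route: 1 → 0 → 7 = 3 s.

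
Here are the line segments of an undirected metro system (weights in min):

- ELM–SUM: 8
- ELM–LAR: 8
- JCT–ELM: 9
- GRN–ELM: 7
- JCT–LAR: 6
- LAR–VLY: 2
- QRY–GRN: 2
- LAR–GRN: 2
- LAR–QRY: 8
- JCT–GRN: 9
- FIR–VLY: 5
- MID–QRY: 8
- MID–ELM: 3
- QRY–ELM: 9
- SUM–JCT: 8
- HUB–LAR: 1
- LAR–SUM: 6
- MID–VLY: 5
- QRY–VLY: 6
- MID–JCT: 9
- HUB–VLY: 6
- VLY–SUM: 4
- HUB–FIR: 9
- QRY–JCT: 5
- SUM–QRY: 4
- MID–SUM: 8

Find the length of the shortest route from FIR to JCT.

13 min

Compare a few routes:
FIR - HUB - LAR - JCT: 9+1+6 = 16
FIR - VLY - LAR - JCT: 5+2+6 = 13
The minimum is 13 min via FIR - VLY - LAR - JCT.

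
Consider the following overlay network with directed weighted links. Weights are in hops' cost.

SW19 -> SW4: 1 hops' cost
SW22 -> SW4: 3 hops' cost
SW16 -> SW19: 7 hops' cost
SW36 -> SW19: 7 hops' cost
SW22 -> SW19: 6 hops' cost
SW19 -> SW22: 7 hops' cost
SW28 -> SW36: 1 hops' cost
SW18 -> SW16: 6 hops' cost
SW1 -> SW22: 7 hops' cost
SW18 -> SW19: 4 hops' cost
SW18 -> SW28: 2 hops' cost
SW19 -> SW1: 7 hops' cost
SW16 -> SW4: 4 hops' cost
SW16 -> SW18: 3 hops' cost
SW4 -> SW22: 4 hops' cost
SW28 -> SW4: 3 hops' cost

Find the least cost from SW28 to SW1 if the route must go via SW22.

Shortest SW28→SW22: SW28–SW4–SW22 = 7
Shortest SW22→SW1: SW22–SW19–SW1 = 13
Total via SW22: 7 + 13 = 20 hops' cost.

20 hops' cost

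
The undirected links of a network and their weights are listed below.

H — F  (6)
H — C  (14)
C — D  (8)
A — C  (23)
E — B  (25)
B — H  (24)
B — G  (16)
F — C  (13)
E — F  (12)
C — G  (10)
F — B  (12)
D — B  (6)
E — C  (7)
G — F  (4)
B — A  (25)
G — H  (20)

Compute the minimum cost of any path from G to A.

33

Enumerating some paths:
G - F - B - A: 4+12+25 = 41
G - F - C - A: 4+13+23 = 40
G - C - A: 10+23 = 33
The minimum is 33 via G - C - A.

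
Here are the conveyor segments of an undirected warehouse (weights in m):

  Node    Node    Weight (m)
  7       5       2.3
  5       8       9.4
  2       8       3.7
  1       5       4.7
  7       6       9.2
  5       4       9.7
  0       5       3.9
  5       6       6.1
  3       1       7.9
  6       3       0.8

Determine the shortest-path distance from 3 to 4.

Running Dijkstra from 3:
3: 0
6: 0.8  (via 3)
5: 6.9  (via 6)
1: 7.9  (via 3)
7: 9.2  (via 5)
0: 10.8  (via 5)
8: 16.3  (via 5)
4: 16.6  (via 5)
Shortest route: 3 → 6 → 5 → 4 = 16.6 m.

16.6 m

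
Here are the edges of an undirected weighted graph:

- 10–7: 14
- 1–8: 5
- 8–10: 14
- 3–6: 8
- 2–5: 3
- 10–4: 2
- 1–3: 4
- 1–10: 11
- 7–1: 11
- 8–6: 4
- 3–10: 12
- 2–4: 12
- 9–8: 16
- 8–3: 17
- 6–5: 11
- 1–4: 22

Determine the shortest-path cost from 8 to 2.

Candidate routes:
8 - 6 - 5 - 2: 4+11+3 = 18
8 - 1 - 10 - 4 - 2: 5+11+2+12 = 30
8 - 10 - 4 - 2: 14+2+12 = 28
8 - 1 - 3 - 6 - 5 - 2: 5+4+8+11+3 = 31
The minimum is 18 via 8 - 6 - 5 - 2.

18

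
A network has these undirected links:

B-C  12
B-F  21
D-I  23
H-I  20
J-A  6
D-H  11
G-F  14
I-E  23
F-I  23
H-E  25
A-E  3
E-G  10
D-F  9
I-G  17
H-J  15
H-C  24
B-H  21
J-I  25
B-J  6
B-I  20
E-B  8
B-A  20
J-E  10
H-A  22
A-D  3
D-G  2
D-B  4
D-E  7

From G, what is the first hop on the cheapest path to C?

D

Candidate routes:
G - D - A - E - B - C: 2+3+3+8+12 = 28
G - D - B - C: 2+4+12 = 18
The minimum is 18 via G - D - B - C.
So from G the first move is to D.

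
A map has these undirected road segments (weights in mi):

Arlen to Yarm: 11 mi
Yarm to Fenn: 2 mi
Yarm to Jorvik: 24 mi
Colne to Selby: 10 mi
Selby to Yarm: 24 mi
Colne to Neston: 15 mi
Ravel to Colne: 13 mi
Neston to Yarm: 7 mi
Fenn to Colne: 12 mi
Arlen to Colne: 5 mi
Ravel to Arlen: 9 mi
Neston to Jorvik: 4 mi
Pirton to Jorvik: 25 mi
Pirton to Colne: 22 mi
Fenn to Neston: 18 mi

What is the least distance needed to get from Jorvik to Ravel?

31 mi

Compare a few routes:
Jorvik - Neston - Yarm - Arlen - Ravel: 4+7+11+9 = 31
Jorvik - Neston - Colne - Ravel: 4+15+13 = 32
Cheapest is Jorvik - Neston - Yarm - Arlen - Ravel at 31 mi.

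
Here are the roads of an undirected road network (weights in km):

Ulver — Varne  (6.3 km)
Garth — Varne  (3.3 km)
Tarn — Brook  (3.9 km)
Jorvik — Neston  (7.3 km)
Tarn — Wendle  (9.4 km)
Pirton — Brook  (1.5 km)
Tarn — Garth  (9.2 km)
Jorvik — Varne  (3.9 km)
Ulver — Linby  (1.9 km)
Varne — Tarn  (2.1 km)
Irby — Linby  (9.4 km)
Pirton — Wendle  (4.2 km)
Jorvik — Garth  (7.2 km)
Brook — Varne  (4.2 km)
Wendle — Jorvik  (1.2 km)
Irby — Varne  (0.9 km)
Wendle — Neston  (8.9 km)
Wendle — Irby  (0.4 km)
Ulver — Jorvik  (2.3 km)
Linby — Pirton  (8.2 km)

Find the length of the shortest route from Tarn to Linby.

8.8 km

Shortest distances from Tarn:
Tarn: 0
Varne: 2.1  (via Tarn)
Irby: 3  (via Varne)
Wendle: 3.4  (via Irby)
Brook: 3.9  (via Tarn)
Jorvik: 4.6  (via Wendle)
Garth: 5.4  (via Varne)
Pirton: 5.4  (via Brook)
Ulver: 6.9  (via Jorvik)
Linby: 8.8  (via Ulver)
Shortest route: Tarn–Varne–Irby–Wendle–Jorvik–Ulver–Linby = 8.8 km.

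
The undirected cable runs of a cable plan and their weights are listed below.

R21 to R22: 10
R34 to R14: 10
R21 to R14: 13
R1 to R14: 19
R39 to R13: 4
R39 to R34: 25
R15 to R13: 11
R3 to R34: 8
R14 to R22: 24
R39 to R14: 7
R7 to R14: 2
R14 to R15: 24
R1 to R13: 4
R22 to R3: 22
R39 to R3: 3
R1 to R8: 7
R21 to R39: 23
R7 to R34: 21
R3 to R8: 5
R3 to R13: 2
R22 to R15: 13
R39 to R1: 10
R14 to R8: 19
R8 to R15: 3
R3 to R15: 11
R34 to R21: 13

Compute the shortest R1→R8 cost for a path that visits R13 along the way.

Best R1 to R13: R1–R13 costing 4
Shortest R13→R8: R13–R3–R8 = 7
Total via R13: 4 + 7 = 11.

11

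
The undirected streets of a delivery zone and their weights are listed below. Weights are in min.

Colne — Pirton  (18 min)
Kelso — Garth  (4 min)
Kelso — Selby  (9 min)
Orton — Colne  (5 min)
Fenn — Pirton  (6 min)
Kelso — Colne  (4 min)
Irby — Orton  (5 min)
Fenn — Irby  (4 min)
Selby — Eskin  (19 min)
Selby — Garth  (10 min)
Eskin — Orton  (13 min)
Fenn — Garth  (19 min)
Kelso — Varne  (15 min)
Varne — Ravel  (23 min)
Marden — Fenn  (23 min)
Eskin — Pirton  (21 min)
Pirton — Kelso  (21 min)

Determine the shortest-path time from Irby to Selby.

23 min

Enumerating some paths:
Irby → Orton → Colne → Kelso → Garth → Selby: 5+5+4+4+10 = 28
Irby → Orton → Colne → Kelso → Selby: 5+5+4+9 = 23
The minimum is 23 min via Irby → Orton → Colne → Kelso → Selby.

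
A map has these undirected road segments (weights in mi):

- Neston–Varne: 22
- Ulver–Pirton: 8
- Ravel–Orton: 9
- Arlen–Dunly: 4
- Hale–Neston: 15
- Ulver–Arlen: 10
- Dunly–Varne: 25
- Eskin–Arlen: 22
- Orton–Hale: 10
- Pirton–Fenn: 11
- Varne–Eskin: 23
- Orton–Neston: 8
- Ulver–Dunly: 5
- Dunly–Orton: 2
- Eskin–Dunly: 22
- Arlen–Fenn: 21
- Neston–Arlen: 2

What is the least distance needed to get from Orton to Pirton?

15 mi

Enumerating some paths:
Orton - Neston - Arlen - Ulver - Pirton: 8+2+10+8 = 28
Orton - Dunly - Arlen - Ulver - Pirton: 2+4+10+8 = 24
Orton - Neston - Arlen - Dunly - Ulver - Pirton: 8+2+4+5+8 = 27
Orton - Dunly - Ulver - Pirton: 2+5+8 = 15
Cheapest is Orton - Dunly - Ulver - Pirton at 15 mi.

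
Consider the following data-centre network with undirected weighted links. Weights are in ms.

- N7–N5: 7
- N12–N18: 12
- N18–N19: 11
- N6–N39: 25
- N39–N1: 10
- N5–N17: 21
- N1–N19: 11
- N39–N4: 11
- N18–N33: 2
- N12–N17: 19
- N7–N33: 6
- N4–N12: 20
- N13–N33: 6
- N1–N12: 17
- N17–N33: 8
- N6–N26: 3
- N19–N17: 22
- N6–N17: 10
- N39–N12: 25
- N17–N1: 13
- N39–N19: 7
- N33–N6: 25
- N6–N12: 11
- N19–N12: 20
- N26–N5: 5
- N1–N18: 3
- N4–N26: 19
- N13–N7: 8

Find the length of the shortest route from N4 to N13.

32 ms

Running Dijkstra from N4:
N4: 0
N39: 11  (via N4)
N19: 18  (via N39)
N26: 19  (via N4)
N12: 20  (via N4)
N1: 21  (via N39)
N6: 22  (via N26)
N5: 24  (via N26)
N18: 24  (via N1)
N33: 26  (via N18)
N7: 31  (via N5)
N17: 32  (via N6)
N13: 32  (via N33)
Shortest route: N4 → N39 → N1 → N18 → N33 → N13 = 32 ms.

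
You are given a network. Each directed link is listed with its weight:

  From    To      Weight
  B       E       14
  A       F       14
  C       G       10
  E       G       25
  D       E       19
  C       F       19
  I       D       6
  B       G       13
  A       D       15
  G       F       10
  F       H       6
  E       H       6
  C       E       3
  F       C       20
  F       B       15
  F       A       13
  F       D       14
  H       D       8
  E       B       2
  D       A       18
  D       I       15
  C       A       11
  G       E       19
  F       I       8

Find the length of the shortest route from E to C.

45

Compare a few routes:
E → B → G → F → C: 2+13+10+20 = 45
E → G → F → C: 25+10+20 = 55
Cheapest is E → B → G → F → C at 45.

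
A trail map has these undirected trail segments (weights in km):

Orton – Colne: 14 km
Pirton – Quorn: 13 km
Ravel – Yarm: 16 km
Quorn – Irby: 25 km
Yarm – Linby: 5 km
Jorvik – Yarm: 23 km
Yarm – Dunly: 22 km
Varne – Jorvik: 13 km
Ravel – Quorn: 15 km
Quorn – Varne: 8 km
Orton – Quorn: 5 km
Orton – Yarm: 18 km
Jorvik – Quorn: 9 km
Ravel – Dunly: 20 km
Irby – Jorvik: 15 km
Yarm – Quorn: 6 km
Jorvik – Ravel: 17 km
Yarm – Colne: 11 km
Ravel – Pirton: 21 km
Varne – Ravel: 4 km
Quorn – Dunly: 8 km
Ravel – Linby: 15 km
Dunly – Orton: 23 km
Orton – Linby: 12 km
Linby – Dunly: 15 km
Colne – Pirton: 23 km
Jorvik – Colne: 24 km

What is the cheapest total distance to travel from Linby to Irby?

Compare a few routes:
Linby - Yarm - Quorn - Irby: 5+6+25 = 36
Linby - Orton - Quorn - Jorvik - Irby: 12+5+9+15 = 41
Linby - Yarm - Quorn - Jorvik - Irby: 5+6+9+15 = 35
Cheapest is Linby - Yarm - Quorn - Jorvik - Irby at 35 km.

35 km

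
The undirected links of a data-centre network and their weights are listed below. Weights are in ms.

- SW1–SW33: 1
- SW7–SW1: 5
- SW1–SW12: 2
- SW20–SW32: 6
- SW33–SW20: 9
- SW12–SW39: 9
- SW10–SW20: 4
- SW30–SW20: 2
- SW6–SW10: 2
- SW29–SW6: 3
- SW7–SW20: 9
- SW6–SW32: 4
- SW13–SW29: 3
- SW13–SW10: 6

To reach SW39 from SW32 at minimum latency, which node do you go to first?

SW20

Candidate routes:
SW32–SW20–SW33–SW1–SW12–SW39: 6+9+1+2+9 = 27
SW32–SW20–SW7–SW1–SW12–SW39: 6+9+5+2+9 = 31
Cheapest is SW32–SW20–SW33–SW1–SW12–SW39 at 27 ms.
So from SW32 the first move is to SW20.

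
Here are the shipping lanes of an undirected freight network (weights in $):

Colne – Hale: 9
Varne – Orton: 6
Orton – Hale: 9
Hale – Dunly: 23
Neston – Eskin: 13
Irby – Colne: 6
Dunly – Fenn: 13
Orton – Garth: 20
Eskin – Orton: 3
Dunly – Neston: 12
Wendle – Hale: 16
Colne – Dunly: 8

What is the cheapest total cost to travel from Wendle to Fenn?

Shortest distances from Wendle:
Wendle: 0
Hale: 16  (via Wendle)
Colne: 25  (via Hale)
Orton: 25  (via Hale)
Eskin: 28  (via Orton)
Irby: 31  (via Colne)
Varne: 31  (via Orton)
Dunly: 33  (via Colne)
Neston: 41  (via Eskin)
Garth: 45  (via Orton)
Fenn: 46  (via Dunly)
Shortest route: Wendle–Hale–Colne–Dunly–Fenn = $46.

$46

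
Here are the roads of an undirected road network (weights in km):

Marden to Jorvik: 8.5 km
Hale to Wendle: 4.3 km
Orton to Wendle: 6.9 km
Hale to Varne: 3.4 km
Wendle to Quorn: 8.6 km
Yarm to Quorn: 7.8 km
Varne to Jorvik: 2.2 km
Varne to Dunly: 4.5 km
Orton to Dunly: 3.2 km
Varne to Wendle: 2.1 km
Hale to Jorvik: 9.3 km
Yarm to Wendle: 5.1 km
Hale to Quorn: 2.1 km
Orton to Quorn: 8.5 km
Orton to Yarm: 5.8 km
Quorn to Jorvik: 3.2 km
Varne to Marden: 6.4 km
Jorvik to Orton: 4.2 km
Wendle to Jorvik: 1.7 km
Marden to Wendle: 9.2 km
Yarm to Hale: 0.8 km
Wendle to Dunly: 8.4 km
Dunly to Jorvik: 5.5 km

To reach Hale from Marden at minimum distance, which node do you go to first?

Candidate routes:
Marden → Varne → Wendle → Hale: 6.4+2.1+4.3 = 12.8
Marden → Varne → Hale: 6.4+3.4 = 9.8
Marden → Wendle → Hale: 9.2+4.3 = 13.5
The minimum is 9.8 km via Marden → Varne → Hale.
So from Marden the first move is to Varne.

Varne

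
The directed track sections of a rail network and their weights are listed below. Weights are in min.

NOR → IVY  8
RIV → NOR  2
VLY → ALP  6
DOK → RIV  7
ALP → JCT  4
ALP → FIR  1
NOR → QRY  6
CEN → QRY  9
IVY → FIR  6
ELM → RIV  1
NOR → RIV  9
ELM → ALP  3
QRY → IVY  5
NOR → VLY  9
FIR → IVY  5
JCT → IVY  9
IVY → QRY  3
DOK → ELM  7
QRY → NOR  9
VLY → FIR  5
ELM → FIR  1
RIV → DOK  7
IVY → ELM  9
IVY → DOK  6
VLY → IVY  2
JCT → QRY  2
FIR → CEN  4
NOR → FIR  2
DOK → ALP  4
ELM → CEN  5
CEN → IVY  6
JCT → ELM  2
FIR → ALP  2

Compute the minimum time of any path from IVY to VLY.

Shortest distances from IVY:
IVY: 0
QRY: 3  (via IVY)
FIR: 6  (via IVY)
DOK: 6  (via IVY)
ALP: 8  (via FIR)
ELM: 9  (via IVY)
CEN: 10  (via FIR)
RIV: 10  (via ELM)
JCT: 12  (via ALP)
NOR: 12  (via QRY)
VLY: 21  (via NOR)
Shortest route: IVY → QRY → NOR → VLY = 21 min.

21 min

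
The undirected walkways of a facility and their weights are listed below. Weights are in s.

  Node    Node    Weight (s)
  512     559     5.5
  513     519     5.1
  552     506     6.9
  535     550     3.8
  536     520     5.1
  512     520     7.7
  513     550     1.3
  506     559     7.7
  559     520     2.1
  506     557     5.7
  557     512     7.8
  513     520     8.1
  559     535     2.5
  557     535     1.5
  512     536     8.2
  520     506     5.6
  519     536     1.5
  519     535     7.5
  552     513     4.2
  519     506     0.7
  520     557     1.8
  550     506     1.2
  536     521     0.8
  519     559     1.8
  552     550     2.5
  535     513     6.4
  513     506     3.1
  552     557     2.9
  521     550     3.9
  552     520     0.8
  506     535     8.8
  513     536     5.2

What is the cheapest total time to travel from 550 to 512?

9.2 s

Candidate routes:
550 → 552 → 520 → 559 → 512: 2.5+0.8+2.1+5.5 = 10.9
550 → 506 → 519 → 559 → 512: 1.2+0.7+1.8+5.5 = 9.2
The minimum is 9.2 s via 550 → 506 → 519 → 559 → 512.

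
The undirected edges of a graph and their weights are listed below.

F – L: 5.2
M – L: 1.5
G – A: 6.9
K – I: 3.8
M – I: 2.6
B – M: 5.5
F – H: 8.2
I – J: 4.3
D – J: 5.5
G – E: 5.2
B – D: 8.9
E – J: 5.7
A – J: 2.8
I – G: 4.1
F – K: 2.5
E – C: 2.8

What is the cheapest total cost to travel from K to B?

11.9

Running Dijkstra from K:
K: 0
F: 2.5  (via K)
I: 3.8  (via K)
M: 6.4  (via I)
L: 7.7  (via F)
G: 7.9  (via I)
J: 8.1  (via I)
H: 10.7  (via F)
A: 10.9  (via J)
B: 11.9  (via M)
Shortest route: K–I–M–B = 11.9.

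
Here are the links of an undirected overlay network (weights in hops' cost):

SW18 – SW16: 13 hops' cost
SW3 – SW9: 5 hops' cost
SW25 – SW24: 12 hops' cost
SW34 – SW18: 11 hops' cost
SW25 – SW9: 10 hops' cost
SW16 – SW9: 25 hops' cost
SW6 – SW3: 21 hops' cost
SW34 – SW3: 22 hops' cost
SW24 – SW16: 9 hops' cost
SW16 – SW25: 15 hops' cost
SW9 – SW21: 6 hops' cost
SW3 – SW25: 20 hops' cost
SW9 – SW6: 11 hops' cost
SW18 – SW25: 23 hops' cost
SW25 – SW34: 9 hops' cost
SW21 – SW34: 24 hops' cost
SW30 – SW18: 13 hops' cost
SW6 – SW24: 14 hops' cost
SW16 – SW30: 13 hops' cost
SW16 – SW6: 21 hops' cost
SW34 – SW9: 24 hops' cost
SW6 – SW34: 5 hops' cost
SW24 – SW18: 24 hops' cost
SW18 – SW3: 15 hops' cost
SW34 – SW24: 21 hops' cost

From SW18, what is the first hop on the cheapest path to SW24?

Compare a few routes:
SW18 - SW16 - SW24: 13+9 = 22
SW18 - SW24: 24 = 24
Cheapest is SW18 - SW16 - SW24 at 22 hops' cost.
So from SW18 the first move is to SW16.

SW16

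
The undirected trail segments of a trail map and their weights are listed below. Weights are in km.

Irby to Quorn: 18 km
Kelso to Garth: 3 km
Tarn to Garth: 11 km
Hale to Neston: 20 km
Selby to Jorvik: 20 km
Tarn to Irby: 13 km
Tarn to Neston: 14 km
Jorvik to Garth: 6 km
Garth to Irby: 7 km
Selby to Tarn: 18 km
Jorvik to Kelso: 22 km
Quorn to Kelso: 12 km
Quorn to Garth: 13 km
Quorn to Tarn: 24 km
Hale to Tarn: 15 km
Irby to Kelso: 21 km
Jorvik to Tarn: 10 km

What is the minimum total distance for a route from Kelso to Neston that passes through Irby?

Shortest Kelso→Irby: Kelso → Garth → Irby = 10
Shortest Irby→Neston: Irby → Tarn → Neston = 27
Total via Irby: 10 + 27 = 37 km.

37 km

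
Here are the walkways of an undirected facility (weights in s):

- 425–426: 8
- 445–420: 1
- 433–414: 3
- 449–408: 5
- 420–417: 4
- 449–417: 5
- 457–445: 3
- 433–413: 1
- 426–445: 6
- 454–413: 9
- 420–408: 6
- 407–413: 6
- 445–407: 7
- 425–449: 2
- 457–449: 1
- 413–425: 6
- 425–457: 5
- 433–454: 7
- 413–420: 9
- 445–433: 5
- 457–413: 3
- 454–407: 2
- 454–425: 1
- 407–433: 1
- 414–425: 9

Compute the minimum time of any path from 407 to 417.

Enumerating some paths:
407 - 433 - 413 - 457 - 449 - 417: 1+1+3+1+5 = 11
407 - 445 - 420 - 417: 7+1+4 = 12
407 - 433 - 445 - 420 - 417: 1+5+1+4 = 11
407 - 454 - 425 - 449 - 417: 2+1+2+5 = 10
Cheapest is 407 - 454 - 425 - 449 - 417 at 10 s.

10 s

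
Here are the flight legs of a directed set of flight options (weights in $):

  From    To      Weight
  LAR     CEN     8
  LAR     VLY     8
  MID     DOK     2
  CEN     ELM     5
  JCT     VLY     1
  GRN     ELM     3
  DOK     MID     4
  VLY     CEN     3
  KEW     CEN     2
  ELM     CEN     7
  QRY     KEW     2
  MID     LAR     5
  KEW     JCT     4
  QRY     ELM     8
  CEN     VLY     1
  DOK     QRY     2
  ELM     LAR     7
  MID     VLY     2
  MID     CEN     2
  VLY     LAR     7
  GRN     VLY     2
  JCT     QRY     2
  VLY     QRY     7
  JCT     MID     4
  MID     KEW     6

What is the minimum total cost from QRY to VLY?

Enumerating some paths:
QRY → KEW → JCT → MID → VLY: 2+4+4+2 = 12
QRY → KEW → JCT → VLY: 2+4+1 = 7
QRY → KEW → CEN → VLY: 2+2+1 = 5
The minimum is $5 via QRY → KEW → CEN → VLY.

$5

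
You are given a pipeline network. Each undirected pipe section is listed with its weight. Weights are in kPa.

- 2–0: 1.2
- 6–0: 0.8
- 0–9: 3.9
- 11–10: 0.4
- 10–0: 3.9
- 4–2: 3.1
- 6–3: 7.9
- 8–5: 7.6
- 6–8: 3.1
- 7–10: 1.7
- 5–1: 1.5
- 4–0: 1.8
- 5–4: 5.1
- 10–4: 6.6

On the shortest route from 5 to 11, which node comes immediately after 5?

4

Compare a few routes:
5 → 8 → 6 → 0 → 10 → 11: 7.6+3.1+0.8+3.9+0.4 = 15.8
5 → 4 → 2 → 0 → 10 → 11: 5.1+3.1+1.2+3.9+0.4 = 13.7
5 → 4 → 0 → 10 → 11: 5.1+1.8+3.9+0.4 = 11.2
5 → 4 → 10 → 11: 5.1+6.6+0.4 = 12.1
The minimum is 11.2 kPa via 5 → 4 → 0 → 10 → 11.
So from 5 the first move is to 4.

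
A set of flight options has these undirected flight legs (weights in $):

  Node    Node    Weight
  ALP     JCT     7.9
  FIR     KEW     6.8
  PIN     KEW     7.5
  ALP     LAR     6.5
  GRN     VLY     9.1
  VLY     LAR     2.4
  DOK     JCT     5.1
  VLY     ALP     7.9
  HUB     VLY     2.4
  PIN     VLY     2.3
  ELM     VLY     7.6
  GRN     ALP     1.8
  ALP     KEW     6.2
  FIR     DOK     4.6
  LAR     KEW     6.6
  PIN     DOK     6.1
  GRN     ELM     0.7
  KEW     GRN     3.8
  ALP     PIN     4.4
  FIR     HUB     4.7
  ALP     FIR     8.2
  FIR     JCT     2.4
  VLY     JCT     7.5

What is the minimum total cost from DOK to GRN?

Compare a few routes:
DOK → JCT → ALP → GRN: 5.1+7.9+1.8 = 14.8
DOK → FIR → ALP → GRN: 4.6+8.2+1.8 = 14.6
DOK → PIN → ALP → GRN: 6.1+4.4+1.8 = 12.3
DOK → FIR → KEW → GRN: 4.6+6.8+3.8 = 15.2
The minimum is $12.3 via DOK → PIN → ALP → GRN.

$12.3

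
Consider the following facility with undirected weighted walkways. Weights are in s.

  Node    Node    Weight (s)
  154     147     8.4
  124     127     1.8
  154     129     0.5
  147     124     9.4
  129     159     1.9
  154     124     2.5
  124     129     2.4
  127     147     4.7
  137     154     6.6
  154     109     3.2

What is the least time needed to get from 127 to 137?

10.9 s

Enumerating some paths:
127 - 124 - 154 - 137: 1.8+2.5+6.6 = 10.9
127 - 124 - 129 - 154 - 137: 1.8+2.4+0.5+6.6 = 11.3
Cheapest is 127 - 124 - 154 - 137 at 10.9 s.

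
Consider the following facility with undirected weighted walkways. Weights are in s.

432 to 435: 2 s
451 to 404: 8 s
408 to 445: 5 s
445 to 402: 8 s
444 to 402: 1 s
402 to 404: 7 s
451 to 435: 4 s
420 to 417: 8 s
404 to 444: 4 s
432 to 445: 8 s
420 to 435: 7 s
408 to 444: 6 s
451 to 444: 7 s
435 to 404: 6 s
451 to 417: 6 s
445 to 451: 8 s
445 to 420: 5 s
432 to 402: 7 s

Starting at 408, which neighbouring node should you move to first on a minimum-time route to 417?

445

Compare a few routes:
408 → 445 → 451 → 417: 5+8+6 = 19
408 → 445 → 420 → 417: 5+5+8 = 18
The minimum is 18 s via 408 → 445 → 420 → 417.
So from 408 the first move is to 445.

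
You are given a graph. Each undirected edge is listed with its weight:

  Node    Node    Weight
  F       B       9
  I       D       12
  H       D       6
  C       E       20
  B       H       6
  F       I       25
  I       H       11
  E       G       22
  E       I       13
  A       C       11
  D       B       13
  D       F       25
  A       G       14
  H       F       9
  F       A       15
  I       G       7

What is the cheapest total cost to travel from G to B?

24

Candidate routes:
G–I–D–H–B: 7+12+6+6 = 31
G–I–H–B: 7+11+6 = 24
Cheapest is G–I–H–B at 24.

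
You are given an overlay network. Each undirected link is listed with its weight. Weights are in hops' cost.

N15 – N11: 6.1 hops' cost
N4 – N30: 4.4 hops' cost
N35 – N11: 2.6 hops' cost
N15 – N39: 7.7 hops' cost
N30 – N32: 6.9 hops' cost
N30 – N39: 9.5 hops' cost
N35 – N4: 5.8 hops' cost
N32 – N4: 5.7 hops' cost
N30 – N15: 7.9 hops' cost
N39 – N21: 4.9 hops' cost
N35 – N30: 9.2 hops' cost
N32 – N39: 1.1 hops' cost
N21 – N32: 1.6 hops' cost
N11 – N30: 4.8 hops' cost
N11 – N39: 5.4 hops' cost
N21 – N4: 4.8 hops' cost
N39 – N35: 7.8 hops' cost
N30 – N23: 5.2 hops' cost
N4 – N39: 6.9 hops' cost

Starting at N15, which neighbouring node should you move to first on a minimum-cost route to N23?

Enumerating some paths:
N15 - N39 - N32 - N30 - N23: 7.7+1.1+6.9+5.2 = 20.9
N15 - N11 - N30 - N23: 6.1+4.8+5.2 = 16.1
N15 - N39 - N30 - N23: 7.7+9.5+5.2 = 22.4
N15 - N30 - N23: 7.9+5.2 = 13.1
Cheapest is N15 - N30 - N23 at 13.1 hops' cost.
So from N15 the first move is to N30.

N30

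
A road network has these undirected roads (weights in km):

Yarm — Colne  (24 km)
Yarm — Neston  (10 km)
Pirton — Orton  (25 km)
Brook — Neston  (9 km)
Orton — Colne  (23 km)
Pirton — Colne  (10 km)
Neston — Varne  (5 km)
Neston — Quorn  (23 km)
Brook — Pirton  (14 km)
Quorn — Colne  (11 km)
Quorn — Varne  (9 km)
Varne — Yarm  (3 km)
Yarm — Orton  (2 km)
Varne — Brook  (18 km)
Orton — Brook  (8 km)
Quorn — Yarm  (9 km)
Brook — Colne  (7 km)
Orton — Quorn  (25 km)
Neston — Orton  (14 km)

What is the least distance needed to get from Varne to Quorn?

9 km

Shortest distances from Varne:
Varne: 0
Yarm: 3  (via Varne)
Neston: 5  (via Varne)
Orton: 5  (via Yarm)
Quorn: 9  (via Varne)
Shortest route: Varne → Quorn = 9 km.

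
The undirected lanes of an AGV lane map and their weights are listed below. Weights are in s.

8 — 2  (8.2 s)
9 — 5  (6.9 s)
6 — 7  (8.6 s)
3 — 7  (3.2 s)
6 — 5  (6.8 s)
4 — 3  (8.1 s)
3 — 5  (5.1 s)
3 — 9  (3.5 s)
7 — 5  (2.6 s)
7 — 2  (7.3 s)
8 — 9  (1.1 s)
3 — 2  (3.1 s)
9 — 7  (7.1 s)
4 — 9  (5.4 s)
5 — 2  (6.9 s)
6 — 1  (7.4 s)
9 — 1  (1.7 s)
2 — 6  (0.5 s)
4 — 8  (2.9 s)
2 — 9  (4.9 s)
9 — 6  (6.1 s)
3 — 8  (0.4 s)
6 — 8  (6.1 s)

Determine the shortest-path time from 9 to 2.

Shortest distances from 9:
9: 0
8: 1.1  (via 9)
3: 1.5  (via 8)
1: 1.7  (via 9)
4: 4  (via 8)
2: 4.6  (via 3)
Shortest route: 9 → 8 → 3 → 2 = 4.6 s.

4.6 s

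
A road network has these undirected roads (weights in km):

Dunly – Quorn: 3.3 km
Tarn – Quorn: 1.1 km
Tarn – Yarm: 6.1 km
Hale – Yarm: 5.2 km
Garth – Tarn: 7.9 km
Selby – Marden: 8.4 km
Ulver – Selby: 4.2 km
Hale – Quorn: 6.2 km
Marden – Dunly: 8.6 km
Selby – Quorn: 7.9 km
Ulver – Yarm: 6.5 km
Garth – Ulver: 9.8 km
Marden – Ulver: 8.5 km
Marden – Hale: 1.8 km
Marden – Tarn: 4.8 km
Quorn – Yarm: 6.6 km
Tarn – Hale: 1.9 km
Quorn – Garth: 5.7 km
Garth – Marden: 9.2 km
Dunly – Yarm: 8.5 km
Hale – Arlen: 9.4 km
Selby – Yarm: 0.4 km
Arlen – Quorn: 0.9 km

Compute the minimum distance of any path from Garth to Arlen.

Running Dijkstra from Garth:
Garth: 0
Quorn: 5.7  (via Garth)
Arlen: 6.6  (via Quorn)
Shortest route: Garth–Quorn–Arlen = 6.6 km.

6.6 km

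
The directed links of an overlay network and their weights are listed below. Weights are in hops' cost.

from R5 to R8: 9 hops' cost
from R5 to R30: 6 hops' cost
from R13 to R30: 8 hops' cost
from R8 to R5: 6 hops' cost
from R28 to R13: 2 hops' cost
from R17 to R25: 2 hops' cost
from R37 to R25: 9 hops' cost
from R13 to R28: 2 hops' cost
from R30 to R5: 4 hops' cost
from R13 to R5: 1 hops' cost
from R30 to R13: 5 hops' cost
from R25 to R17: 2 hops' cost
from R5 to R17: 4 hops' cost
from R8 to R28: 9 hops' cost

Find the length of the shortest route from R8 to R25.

Compare a few routes:
R8 → R5 → R17 → R25: 6+4+2 = 12
R8 → R28 → R13 → R30 → R5 → R17 → R25: 9+2+8+4+4+2 = 29
R8 → R28 → R13 → R5 → R17 → R25: 9+2+1+4+2 = 18
Cheapest is R8 → R5 → R17 → R25 at 12 hops' cost.

12 hops' cost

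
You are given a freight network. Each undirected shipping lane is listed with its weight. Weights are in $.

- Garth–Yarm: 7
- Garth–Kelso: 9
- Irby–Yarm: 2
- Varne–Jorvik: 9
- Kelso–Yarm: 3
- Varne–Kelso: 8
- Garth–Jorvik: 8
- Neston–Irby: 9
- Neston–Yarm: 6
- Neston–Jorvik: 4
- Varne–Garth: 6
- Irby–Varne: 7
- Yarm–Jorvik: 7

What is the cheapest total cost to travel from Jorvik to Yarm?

$7

Compare a few routes:
Jorvik–Neston–Irby–Yarm: 4+9+2 = 15
Jorvik–Garth–Yarm: 8+7 = 15
Jorvik–Yarm: 7 = 7
Jorvik–Neston–Yarm: 4+6 = 10
The minimum is $7 via Jorvik–Yarm.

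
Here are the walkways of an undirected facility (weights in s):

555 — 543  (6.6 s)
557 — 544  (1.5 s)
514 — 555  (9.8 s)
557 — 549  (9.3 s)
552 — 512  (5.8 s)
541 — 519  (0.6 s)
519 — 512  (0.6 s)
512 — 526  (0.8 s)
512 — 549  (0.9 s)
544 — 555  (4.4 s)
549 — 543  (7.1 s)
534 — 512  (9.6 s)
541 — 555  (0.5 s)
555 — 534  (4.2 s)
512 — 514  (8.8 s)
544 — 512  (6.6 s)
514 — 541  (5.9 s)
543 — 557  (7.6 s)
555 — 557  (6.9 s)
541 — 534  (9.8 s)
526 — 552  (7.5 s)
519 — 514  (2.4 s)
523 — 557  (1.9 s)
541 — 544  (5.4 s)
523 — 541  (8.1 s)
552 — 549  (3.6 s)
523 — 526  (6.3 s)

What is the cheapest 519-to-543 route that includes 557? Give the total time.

14.6 s

Shortest 519→557: 519 → 541 → 555 → 544 → 557 = 7
Best 557 to 543: 557 → 543 costing 7.6
Total via 557: 7 + 7.6 = 14.6 s.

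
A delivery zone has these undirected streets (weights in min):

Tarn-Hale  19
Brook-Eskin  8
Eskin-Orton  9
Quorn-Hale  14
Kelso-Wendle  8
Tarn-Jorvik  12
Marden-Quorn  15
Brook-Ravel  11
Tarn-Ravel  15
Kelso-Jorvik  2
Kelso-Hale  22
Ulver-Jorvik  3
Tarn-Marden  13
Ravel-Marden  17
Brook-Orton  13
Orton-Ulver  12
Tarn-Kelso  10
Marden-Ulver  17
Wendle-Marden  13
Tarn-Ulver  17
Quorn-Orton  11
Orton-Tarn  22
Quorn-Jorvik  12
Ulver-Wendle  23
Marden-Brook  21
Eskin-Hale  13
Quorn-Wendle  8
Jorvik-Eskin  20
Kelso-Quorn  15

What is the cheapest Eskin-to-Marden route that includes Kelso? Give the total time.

43 min

Best Eskin to Kelso: Eskin → Jorvik → Kelso costing 22
Best Kelso to Marden: Kelso → Wendle → Marden costing 21
Total via Kelso: 22 + 21 = 43 min.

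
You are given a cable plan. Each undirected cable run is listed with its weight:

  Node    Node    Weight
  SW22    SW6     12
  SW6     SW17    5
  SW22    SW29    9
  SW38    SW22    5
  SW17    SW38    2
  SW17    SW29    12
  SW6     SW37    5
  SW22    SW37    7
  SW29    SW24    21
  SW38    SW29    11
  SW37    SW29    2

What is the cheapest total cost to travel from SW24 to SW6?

28

Enumerating some paths:
SW24 → SW29 → SW38 → SW17 → SW6: 21+11+2+5 = 39
SW24 → SW29 → SW17 → SW6: 21+12+5 = 38
SW24 → SW29 → SW37 → SW6: 21+2+5 = 28
Cheapest is SW24 → SW29 → SW37 → SW6 at 28.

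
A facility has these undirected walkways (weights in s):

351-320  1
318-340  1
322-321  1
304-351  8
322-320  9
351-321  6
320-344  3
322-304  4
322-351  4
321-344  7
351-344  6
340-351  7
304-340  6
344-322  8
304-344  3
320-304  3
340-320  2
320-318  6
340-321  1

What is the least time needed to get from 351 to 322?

Compare a few routes:
351 - 322: 4 = 4
351 - 321 - 322: 6+1 = 7
351 - 320 - 340 - 321 - 322: 1+2+1+1 = 5
Cheapest is 351 - 322 at 4 s.

4 s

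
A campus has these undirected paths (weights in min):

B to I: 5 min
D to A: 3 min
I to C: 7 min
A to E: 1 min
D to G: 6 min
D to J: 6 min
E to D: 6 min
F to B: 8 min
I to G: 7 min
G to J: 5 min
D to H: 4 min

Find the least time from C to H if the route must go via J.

29 min

Shortest C→J: C–I–G–J = 19
Shortest J→H: J–D–H = 10
Total via J: 19 + 10 = 29 min.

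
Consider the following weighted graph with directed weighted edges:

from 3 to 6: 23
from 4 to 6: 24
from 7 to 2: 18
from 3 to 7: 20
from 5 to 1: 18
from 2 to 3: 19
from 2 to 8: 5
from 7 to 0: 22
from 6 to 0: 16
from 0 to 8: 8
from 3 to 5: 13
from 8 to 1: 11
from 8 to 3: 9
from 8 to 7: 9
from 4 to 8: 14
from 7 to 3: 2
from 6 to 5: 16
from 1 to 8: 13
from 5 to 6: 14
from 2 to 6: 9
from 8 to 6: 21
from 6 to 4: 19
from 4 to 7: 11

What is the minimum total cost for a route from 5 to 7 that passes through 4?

44

Best 5 to 4: 5–6–4 costing 33
Best 4 to 7: 4–7 costing 11
Total via 4: 33 + 11 = 44.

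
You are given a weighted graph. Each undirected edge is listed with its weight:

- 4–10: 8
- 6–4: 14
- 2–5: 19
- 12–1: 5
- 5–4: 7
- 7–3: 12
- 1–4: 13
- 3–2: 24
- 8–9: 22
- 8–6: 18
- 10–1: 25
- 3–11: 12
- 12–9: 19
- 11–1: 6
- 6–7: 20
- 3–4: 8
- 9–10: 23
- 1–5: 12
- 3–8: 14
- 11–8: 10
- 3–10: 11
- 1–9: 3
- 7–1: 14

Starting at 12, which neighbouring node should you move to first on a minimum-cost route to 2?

1

Candidate routes:
12 - 1 - 11 - 3 - 2: 5+6+12+24 = 47
12 - 1 - 4 - 5 - 2: 5+13+7+19 = 44
12 - 1 - 5 - 2: 5+12+19 = 36
Cheapest is 12 - 1 - 5 - 2 at 36.
So from 12 the first move is to 1.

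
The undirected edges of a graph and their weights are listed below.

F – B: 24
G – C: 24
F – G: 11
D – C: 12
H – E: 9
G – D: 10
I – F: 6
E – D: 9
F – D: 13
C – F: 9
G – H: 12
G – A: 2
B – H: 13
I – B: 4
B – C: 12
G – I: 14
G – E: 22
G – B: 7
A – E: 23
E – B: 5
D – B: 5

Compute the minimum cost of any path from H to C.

25

Candidate routes:
H–B–C: 13+12 = 25
H–B–D–C: 13+5+12 = 30
H–E–B–C: 9+5+12 = 26
H–E–D–C: 9+9+12 = 30
Cheapest is H–B–C at 25.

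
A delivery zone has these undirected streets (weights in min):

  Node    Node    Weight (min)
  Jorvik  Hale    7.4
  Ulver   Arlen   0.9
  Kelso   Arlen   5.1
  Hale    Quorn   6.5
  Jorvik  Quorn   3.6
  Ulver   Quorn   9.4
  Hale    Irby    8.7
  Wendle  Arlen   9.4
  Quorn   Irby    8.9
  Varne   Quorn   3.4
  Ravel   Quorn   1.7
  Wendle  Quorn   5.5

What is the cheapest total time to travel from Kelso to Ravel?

17.1 min

Candidate routes:
Kelso - Arlen - Wendle - Quorn - Ravel: 5.1+9.4+5.5+1.7 = 21.7
Kelso - Arlen - Ulver - Quorn - Ravel: 5.1+0.9+9.4+1.7 = 17.1
The minimum is 17.1 min via Kelso - Arlen - Ulver - Quorn - Ravel.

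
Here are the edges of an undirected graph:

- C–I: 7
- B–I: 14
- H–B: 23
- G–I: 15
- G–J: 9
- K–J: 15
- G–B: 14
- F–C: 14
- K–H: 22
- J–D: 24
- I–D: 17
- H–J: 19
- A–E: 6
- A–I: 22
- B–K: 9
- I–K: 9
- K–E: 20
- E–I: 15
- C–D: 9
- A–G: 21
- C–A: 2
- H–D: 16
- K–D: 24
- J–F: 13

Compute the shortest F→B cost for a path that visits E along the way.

51

Best F to E: F–C–A–E costing 22
Shortest E→B: E–I–B = 29
Total via E: 22 + 29 = 51.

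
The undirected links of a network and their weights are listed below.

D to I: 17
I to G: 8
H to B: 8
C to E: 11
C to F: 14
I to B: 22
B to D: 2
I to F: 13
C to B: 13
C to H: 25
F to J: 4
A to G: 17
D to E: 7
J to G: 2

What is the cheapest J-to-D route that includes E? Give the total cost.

36

Best J to E: J → F → C → E costing 29
Best E to D: E → D costing 7
Total via E: 29 + 7 = 36.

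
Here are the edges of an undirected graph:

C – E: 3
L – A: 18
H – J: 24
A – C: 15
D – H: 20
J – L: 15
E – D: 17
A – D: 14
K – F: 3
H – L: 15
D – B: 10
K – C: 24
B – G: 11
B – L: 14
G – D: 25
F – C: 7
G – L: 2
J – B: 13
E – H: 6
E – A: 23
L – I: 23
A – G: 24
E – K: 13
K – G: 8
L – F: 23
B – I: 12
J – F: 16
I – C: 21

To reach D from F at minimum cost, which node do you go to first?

C

Enumerating some paths:
F → K → G → B → D: 3+8+11+10 = 32
F → C → E → D: 7+3+17 = 27
Cheapest is F → C → E → D at 27.
So from F the first move is to C.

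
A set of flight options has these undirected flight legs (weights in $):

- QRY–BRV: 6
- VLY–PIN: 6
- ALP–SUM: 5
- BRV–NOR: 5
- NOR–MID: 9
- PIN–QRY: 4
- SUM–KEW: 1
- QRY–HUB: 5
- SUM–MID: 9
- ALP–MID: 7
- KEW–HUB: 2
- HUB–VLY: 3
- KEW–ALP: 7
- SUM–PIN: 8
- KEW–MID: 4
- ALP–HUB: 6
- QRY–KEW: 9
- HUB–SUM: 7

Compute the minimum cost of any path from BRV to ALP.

$17

Shortest distances from BRV:
BRV: 0
NOR: 5  (via BRV)
QRY: 6  (via BRV)
PIN: 10  (via QRY)
HUB: 11  (via QRY)
KEW: 13  (via HUB)
MID: 14  (via NOR)
VLY: 14  (via HUB)
SUM: 14  (via KEW)
ALP: 17  (via HUB)
Shortest route: BRV–QRY–HUB–ALP = $17.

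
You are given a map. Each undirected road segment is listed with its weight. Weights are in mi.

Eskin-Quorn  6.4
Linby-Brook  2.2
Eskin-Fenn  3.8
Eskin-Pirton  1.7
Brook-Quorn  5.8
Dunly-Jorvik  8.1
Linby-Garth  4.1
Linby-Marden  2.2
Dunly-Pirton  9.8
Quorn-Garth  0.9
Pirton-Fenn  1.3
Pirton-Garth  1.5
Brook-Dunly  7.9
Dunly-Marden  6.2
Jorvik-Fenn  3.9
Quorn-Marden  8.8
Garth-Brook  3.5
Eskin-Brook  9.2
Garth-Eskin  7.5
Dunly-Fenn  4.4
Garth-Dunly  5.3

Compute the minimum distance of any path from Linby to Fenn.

6.9 mi

Settle nodes by increasing distance from Linby:
Linby: 0
Marden: 2.2  (via Linby)
Brook: 2.2  (via Linby)
Garth: 4.1  (via Linby)
Quorn: 5  (via Garth)
Pirton: 5.6  (via Garth)
Fenn: 6.9  (via Pirton)
Shortest route: Linby–Garth–Pirton–Fenn = 6.9 mi.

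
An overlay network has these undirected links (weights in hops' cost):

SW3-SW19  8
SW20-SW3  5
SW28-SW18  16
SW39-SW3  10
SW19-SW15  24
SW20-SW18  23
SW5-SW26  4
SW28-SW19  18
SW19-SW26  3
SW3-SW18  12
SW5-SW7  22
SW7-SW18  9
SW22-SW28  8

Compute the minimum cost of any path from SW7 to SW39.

Running Dijkstra from SW7:
SW7: 0
SW18: 9  (via SW7)
SW3: 21  (via SW18)
SW5: 22  (via SW7)
SW28: 25  (via SW18)
SW20: 26  (via SW3)
SW26: 26  (via SW5)
SW19: 29  (via SW3)
SW39: 31  (via SW3)
Shortest route: SW7–SW18–SW3–SW39 = 31 hops' cost.

31 hops' cost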